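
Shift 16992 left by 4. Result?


0b100001001100000 << 4 = 0b1000010011000000000 = 271872

271872


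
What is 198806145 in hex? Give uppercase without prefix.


198806145 = BD98A81 hex

BD98A81


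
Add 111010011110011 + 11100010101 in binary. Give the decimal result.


111010011110011 + 11100010101 = 111110000001000 = 31752

31752


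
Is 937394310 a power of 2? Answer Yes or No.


0b110111110111111000000010000110. Multiple bits set => No

No


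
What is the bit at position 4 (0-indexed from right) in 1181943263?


0b1000110011100110000010111011111, position 4 = 1

1


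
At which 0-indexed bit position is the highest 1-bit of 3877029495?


0b11100111000101101100011001110111. Highest set bit at position 31

31


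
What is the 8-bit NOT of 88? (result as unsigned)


~0b1011000 = 0b10100111 = 167 (8-bit unsigned)

167


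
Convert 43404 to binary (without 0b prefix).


43404 = 1010100110001100 in binary

1010100110001100


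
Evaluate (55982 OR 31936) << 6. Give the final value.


Step 1: 55982 | 31936 = 65262
Step 2: 65262 << 6 = 4176768

4176768


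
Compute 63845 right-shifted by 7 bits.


0b1111100101100101 >> 7 = 0b111110010 = 498

498


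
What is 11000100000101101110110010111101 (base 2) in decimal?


11000100000101101110110010111101 in decimal = 3289836733

3289836733


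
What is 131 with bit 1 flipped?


131 ^ (1 << 1) = 131 ^ 2 = 129

129


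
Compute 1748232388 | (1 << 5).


1748232388 | (1 << 5) = 1748232388 | 32 = 1748232420

1748232420


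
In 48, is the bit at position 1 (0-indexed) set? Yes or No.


0b110000, bit 1 = 0. No

No


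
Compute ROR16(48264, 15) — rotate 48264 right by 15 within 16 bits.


Rotate 0b1011110010001000 right by 15 (16-bit) = 0b111100100010001 = 30993

30993


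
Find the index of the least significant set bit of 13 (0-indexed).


0b1101. Lowest set bit at position 0

0


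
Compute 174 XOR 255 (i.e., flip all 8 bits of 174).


174 ^ 255 = 81

81


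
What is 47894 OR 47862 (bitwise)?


0b1011101100010110 | 0b1011101011110110 = 0b1011101111110110 = 48118

48118


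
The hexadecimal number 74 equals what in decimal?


74 hex = 116 decimal

116


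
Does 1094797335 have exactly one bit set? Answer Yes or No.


0b1000001010000010100100000010111. Multiple bits set => No

No


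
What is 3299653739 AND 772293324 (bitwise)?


0b11000100101011001011100001101011 & 0b101110000010000100001011001100 = 0b100000010000000000001001000 = 67633224

67633224


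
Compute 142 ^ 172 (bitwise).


0b10001110 ^ 0b10101100 = 0b100010 = 34

34


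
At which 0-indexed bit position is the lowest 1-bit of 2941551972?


0b10101111010101001000010101100100. Lowest set bit at position 2

2


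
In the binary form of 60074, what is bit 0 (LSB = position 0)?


0b1110101010101010, position 0 = 0

0


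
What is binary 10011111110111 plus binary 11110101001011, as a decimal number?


10011111110111 + 11110101001011 = 110010101000010 = 25922

25922


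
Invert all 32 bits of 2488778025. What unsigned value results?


2488778025 ^ 4294967295 = 1806189270

1806189270


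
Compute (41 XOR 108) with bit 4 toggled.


Step 1: 41 ^ 108 = 69
Step 2: 69 ^ (1 << 4) = 69 ^ 16 = 85

85


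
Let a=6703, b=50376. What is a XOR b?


6703 ^ 50376 = 57063

57063


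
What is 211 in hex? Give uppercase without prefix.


211 = D3 hex

D3


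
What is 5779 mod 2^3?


5779 & 7 = 3

3


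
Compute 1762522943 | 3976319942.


0b1101001000011011111011100111111 | 0b11101101000000011101001111000110 = 0b11101101000011011111011111111111 = 3977115647

3977115647


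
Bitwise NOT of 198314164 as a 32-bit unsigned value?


~0b1011110100100000100010110100 = 0b11110100001011011111011101001011 = 4096653131 (32-bit unsigned)

4096653131


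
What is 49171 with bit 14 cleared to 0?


49171 & ~(1 << 14) = 32787

32787


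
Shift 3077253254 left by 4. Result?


0b10110111011010110010100010000110 << 4 = 0b101101110110101100101000100001100000 = 49236052064

49236052064


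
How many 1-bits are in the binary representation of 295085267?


0b10001100101101010010011010011 has 14 set bits

14


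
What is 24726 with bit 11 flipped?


24726 ^ (1 << 11) = 24726 ^ 2048 = 26774

26774


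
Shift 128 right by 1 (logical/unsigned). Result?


0b10000000 >> 1 = 0b1000000 = 64

64


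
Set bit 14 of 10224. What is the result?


10224 | (1 << 14) = 10224 | 16384 = 26608

26608


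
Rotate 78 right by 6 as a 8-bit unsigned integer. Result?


Rotate 0b1001110 right by 6 (8-bit) = 0b111001 = 57

57


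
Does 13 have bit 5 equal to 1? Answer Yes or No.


0b1101, bit 5 = 0. No

No


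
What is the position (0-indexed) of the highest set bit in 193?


0b11000001. Highest set bit at position 7

7


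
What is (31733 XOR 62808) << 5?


Step 1: 31733 ^ 62808 = 36525
Step 2: 36525 << 5 = 1168800

1168800


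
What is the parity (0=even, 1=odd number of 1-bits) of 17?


0b10001 has 2 ones => parity 0

0


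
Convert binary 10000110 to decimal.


10000110 in decimal = 134

134


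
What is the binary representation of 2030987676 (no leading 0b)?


2030987676 = 1111001000011100110100110011100 in binary

1111001000011100110100110011100


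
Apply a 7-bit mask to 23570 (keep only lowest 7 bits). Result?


23570 & 127 = 18

18


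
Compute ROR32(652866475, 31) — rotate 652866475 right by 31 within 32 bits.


Rotate 0b100110111010011111001110101011 right by 31 (32-bit) = 0b1001101110100111110011101010110 = 1305732950

1305732950


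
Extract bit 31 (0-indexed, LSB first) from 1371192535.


0b1010001101110101011110011010111, position 31 = 0

0


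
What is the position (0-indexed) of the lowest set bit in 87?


0b1010111. Lowest set bit at position 0

0


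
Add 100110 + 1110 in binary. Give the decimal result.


100110 + 1110 = 110100 = 52

52


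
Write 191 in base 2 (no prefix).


191 = 10111111 in binary

10111111


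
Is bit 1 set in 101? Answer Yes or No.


0b1100101, bit 1 = 0. No

No


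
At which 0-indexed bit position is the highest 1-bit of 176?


0b10110000. Highest set bit at position 7

7


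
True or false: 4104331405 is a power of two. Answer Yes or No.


0b11110100101000110010000010001101. Multiple bits set => No

No


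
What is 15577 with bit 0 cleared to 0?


15577 & ~(1 << 0) = 15576

15576


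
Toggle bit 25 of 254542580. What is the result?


254542580 ^ (1 << 25) = 254542580 ^ 33554432 = 220988148

220988148


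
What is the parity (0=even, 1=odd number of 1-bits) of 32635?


0b111111101111011 has 13 ones => parity 1

1


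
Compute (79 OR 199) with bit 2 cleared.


Step 1: 79 | 199 = 207
Step 2: 207 & ~(1 << 2) = 203

203


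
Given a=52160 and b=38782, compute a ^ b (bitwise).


52160 ^ 38782 = 23742

23742


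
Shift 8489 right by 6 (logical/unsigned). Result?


0b10000100101001 >> 6 = 0b10000100 = 132

132


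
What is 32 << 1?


0b100000 << 1 = 0b1000000 = 64

64


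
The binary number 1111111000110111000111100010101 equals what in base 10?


1111111000110111000111100010101 in decimal = 2132512533

2132512533


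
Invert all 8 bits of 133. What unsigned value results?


133 ^ 255 = 122

122


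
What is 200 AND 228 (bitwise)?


0b11001000 & 0b11100100 = 0b11000000 = 192

192


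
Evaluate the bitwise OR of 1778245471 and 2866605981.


0b1101001111111011101111101011111 | 0b10101010110111001110111110011101 = 0b11101011111111011111111111011111 = 3959291871

3959291871


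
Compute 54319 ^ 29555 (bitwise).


0b1101010000101111 ^ 0b111001101110011 = 0b1010011101011100 = 42844

42844


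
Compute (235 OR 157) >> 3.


Step 1: 235 | 157 = 255
Step 2: 255 >> 3 = 31

31


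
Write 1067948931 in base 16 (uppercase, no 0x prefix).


1067948931 = 3FA79B83 hex

3FA79B83


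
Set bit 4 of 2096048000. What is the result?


2096048000 | (1 << 4) = 2096048000 | 16 = 2096048016

2096048016


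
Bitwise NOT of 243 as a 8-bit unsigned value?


~0b11110011 = 0b1100 = 12 (8-bit unsigned)

12


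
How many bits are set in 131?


0b10000011 has 3 set bits

3


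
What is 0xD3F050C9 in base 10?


D3F050C9 hex = 3555741897 decimal

3555741897


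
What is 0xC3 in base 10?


C3 hex = 195 decimal

195


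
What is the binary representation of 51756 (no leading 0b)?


51756 = 1100101000101100 in binary

1100101000101100


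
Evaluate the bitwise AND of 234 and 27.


0b11101010 & 0b11011 = 0b1010 = 10

10


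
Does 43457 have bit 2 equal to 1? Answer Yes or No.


0b1010100111000001, bit 2 = 0. No

No


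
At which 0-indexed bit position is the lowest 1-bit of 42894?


0b1010011110001110. Lowest set bit at position 1

1


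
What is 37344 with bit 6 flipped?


37344 ^ (1 << 6) = 37344 ^ 64 = 37280

37280


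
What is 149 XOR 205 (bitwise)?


0b10010101 ^ 0b11001101 = 0b1011000 = 88

88


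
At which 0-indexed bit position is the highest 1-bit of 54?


0b110110. Highest set bit at position 5

5


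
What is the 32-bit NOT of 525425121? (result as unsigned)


~0b11111010100010101100111100001 = 0b11100000101011101010011000011110 = 3769542174 (32-bit unsigned)

3769542174


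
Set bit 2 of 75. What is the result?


75 | (1 << 2) = 75 | 4 = 79

79


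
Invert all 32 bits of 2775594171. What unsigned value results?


2775594171 ^ 4294967295 = 1519373124

1519373124


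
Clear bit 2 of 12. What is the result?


12 & ~(1 << 2) = 8

8


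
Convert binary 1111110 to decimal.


1111110 in decimal = 126

126


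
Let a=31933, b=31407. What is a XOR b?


31933 ^ 31407 = 1554

1554


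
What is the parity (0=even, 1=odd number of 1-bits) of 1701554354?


0b1100101011010111010100010110010 has 16 ones => parity 0

0


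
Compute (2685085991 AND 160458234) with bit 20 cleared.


Step 1: 2685085991 & 160458234 = 8482
Step 2: 8482 & ~(1 << 20) = 8482

8482


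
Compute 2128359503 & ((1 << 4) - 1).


2128359503 & 15 = 15

15


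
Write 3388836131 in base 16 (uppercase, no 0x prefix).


3388836131 = C9FD8923 hex

C9FD8923


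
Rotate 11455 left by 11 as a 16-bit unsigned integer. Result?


Rotate 0b10110010111111 left by 11 (16-bit) = 0b1111100101100101 = 63845

63845


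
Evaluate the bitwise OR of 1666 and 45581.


0b11010000010 | 0b1011001000001101 = 0b1011011010001111 = 46735

46735


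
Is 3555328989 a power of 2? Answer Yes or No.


0b11010011111010100000001111011101. Multiple bits set => No

No


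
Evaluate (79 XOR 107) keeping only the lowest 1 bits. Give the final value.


Step 1: 79 ^ 107 = 36
Step 2: 36 & 1 = 0

0


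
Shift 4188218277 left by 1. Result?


0b11111001101000110010001110100101 << 1 = 0b111110011010001100100011101001010 = 8376436554

8376436554


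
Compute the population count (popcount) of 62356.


0b1111001110010100 has 9 set bits

9


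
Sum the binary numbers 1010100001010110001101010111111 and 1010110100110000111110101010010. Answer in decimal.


1010100001010110001101010111111 + 1010110100110000111110101010010 = 10101010110000111001100000010001 = 2864945169

2864945169


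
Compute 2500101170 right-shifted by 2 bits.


0b10010101000001001000010000110010 >> 2 = 0b100101010000010010000100001100 = 625025292

625025292


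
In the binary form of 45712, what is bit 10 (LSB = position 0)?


0b1011001010010000, position 10 = 0

0


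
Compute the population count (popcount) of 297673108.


0b10001101111100010000110010100 has 13 set bits

13


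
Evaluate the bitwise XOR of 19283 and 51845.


0b100101101010011 ^ 0b1100101010000101 = 0b1000000111010110 = 33238

33238


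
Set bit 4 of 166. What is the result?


166 | (1 << 4) = 166 | 16 = 182

182


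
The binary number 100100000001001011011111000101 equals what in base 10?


100100000001001011011111000101 in decimal = 604288965

604288965


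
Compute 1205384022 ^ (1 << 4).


1205384022 ^ (1 << 4) = 1205384022 ^ 16 = 1205384006

1205384006


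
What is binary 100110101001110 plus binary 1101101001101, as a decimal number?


100110101001110 + 1101101001101 = 110100010011011 = 26779

26779


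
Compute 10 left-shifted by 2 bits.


0b1010 << 2 = 0b101000 = 40

40


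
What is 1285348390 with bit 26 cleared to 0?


1285348390 & ~(1 << 26) = 1218239526

1218239526


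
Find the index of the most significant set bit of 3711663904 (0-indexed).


0b11011101001110110111111100100000. Highest set bit at position 31

31


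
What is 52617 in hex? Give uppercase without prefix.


52617 = CD89 hex

CD89


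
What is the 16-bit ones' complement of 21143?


21143 ^ 65535 = 44392

44392


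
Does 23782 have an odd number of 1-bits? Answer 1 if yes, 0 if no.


0b101110011100110 has 9 ones => parity 1

1


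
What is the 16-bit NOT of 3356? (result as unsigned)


~0b110100011100 = 0b1111001011100011 = 62179 (16-bit unsigned)

62179


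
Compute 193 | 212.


0b11000001 | 0b11010100 = 0b11010101 = 213

213


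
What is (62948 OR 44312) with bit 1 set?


Step 1: 62948 | 44312 = 65020
Step 2: 65020 | (1 << 1) = 65020 | 2 = 65022

65022


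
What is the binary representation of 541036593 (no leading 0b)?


541036593 = 100000001111111001000000110001 in binary

100000001111111001000000110001


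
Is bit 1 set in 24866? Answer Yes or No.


0b110000100100010, bit 1 = 1. Yes

Yes


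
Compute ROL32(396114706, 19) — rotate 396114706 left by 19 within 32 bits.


Rotate 0b10111100111000011101100010010 left by 19 (32-bit) = 0b11011000100100001011110011100001 = 3633364193

3633364193


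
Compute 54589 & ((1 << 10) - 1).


54589 & 1023 = 317

317


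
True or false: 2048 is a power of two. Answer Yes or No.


0b100000000000. Only one bit set => Yes

Yes


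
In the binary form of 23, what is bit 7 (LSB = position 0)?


0b10111, position 7 = 0

0


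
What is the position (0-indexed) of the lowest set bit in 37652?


0b1001001100010100. Lowest set bit at position 2

2


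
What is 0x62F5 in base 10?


62F5 hex = 25333 decimal

25333


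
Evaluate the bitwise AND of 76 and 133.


0b1001100 & 0b10000101 = 0b100 = 4

4


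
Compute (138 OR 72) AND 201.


Step 1: 138 | 72 = 202
Step 2: 202 & 201 = 200

200


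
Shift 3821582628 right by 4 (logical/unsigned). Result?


0b11100011110010001011100100100100 >> 4 = 0b1110001111001000101110010010 = 238848914

238848914


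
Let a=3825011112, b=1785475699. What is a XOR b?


3825011112 ^ 1785475699 = 2307996635

2307996635


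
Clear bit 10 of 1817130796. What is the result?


1817130796 & ~(1 << 10) = 1817129772

1817129772


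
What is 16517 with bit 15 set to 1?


16517 | (1 << 15) = 16517 | 32768 = 49285

49285


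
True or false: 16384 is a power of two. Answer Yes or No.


0b100000000000000. Only one bit set => Yes

Yes


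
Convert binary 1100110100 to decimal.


1100110100 in decimal = 820

820


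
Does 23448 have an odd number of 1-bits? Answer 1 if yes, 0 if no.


0b101101110011000 has 8 ones => parity 0

0


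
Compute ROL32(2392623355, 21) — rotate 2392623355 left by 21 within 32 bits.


Rotate 0b10001110100111001000100011111011 left by 21 (32-bit) = 0b11111011100011101001110010001 = 527553425

527553425


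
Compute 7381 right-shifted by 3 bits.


0b1110011010101 >> 3 = 0b1110011010 = 922

922


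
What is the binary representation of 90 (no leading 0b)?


90 = 1011010 in binary

1011010


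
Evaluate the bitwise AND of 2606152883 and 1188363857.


0b10011011010101101011110010110011 & 0b1000110110101001111111001010001 = 0b10010101001011110000010001 = 39107601

39107601


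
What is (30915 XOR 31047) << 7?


Step 1: 30915 ^ 31047 = 388
Step 2: 388 << 7 = 49664

49664


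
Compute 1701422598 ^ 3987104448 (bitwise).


0b1100101011010011010011000000110 ^ 0b11101101101001100110001011000000 = 0b10001000110011111100010011000110 = 2295317702

2295317702


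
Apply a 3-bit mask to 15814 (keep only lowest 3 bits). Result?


15814 & 7 = 6

6


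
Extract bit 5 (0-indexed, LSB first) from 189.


0b10111101, position 5 = 1

1


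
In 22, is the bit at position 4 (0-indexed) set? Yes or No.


0b10110, bit 4 = 1. Yes

Yes


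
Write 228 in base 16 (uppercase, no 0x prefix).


228 = E4 hex

E4


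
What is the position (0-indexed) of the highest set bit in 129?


0b10000001. Highest set bit at position 7

7


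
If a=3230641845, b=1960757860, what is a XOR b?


3230641845 ^ 1960757860 = 3025233105

3025233105


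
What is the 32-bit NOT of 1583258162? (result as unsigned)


~0b1011110010111101001101000110010 = 0b10100001101000010110010111001101 = 2711709133 (32-bit unsigned)

2711709133


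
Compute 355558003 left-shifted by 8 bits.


0b10101001100010110001001110011 << 8 = 0b1010100110001011000100111001100000000 = 91022848768

91022848768


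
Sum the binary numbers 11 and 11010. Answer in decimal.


11 + 11010 = 11101 = 29

29


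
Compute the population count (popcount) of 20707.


0b101000011100011 has 7 set bits

7


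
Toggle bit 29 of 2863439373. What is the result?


2863439373 ^ (1 << 29) = 2863439373 ^ 536870912 = 2326568461

2326568461


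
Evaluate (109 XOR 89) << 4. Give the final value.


Step 1: 109 ^ 89 = 52
Step 2: 52 << 4 = 832

832


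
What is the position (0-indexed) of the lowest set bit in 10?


0b1010. Lowest set bit at position 1

1


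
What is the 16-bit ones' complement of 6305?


6305 ^ 65535 = 59230

59230


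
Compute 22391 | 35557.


0b101011101110111 | 0b1000101011100101 = 0b1101111111110111 = 57335

57335


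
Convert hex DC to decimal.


DC hex = 220 decimal

220


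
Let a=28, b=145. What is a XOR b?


28 ^ 145 = 141

141


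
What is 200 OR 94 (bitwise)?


0b11001000 | 0b1011110 = 0b11011110 = 222

222


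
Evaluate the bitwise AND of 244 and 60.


0b11110100 & 0b111100 = 0b110100 = 52

52


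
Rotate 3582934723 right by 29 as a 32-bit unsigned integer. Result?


Rotate 0b11010101100011110011111011000011 right by 29 (32-bit) = 0b10101100011110011111011000011110 = 2893674014

2893674014


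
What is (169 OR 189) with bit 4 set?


Step 1: 169 | 189 = 189
Step 2: 189 | (1 << 4) = 189 | 16 = 189

189


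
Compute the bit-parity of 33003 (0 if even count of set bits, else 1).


0b1000000011101011 has 7 ones => parity 1

1


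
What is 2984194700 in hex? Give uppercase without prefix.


2984194700 = B1DF328C hex

B1DF328C


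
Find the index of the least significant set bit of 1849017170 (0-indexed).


0b1101110001101011100001101010010. Lowest set bit at position 1

1


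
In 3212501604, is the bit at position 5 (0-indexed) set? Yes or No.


0b10111111011110101110001001100100, bit 5 = 1. Yes

Yes


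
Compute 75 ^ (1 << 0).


75 ^ (1 << 0) = 75 ^ 1 = 74

74


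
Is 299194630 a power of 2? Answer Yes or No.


0b10001110101010101100100000110. Multiple bits set => No

No


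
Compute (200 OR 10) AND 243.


Step 1: 200 | 10 = 202
Step 2: 202 & 243 = 194

194


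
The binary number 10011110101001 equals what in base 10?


10011110101001 in decimal = 10153

10153


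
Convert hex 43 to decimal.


43 hex = 67 decimal

67


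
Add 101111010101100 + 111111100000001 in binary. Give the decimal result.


101111010101100 + 111111100000001 = 1101110110101101 = 56749

56749


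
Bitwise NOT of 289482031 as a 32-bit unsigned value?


~0b10001010000010010010100101111 = 0b11101110101111101101101011010000 = 4005485264 (32-bit unsigned)

4005485264


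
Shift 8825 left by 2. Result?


0b10001001111001 << 2 = 0b1000100111100100 = 35300

35300


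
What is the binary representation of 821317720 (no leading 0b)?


821317720 = 110000111101000101000001011000 in binary

110000111101000101000001011000


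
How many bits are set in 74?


0b1001010 has 3 set bits

3


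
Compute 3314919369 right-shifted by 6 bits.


0b11000101100101011010011111001001 >> 6 = 0b11000101100101011010011111 = 51795615

51795615


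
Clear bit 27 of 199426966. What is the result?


199426966 & ~(1 << 27) = 65209238

65209238


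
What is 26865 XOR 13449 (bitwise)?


0b110100011110001 ^ 0b11010010001001 = 0b101110001111000 = 23672

23672


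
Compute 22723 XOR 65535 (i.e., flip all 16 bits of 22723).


22723 ^ 65535 = 42812

42812


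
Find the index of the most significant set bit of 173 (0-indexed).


0b10101101. Highest set bit at position 7

7


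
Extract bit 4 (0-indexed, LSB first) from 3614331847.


0b11010111011011100101001111000111, position 4 = 0

0


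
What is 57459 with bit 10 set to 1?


57459 | (1 << 10) = 57459 | 1024 = 58483

58483


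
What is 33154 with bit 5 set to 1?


33154 | (1 << 5) = 33154 | 32 = 33186

33186


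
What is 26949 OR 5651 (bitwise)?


0b110100101000101 | 0b1011000010011 = 0b111111101010111 = 32599

32599


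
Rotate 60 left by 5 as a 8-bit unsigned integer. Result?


Rotate 0b111100 left by 5 (8-bit) = 0b10000111 = 135

135


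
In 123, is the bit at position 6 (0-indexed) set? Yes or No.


0b1111011, bit 6 = 1. Yes

Yes


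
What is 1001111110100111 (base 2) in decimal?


1001111110100111 in decimal = 40871

40871


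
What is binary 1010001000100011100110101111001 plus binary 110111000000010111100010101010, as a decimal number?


1010001000100011100110101111001 + 110111000000010111100010101010 = 10001000000100110100011000100011 = 2282964515

2282964515


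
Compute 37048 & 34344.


0b1001000010111000 & 0b1000011000101000 = 0b1000000000101000 = 32808

32808


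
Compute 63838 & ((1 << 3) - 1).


63838 & 7 = 6

6


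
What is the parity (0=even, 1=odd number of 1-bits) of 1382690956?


0b1010010011010100011000010001100 has 12 ones => parity 0

0


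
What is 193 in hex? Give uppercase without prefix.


193 = C1 hex

C1


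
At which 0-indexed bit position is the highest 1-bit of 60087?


0b1110101010110111. Highest set bit at position 15

15


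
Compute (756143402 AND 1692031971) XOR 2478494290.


Step 1: 756143402 & 1692031971 = 605049122
Step 2: 605049122 ^ 2478494290 = 3081405296

3081405296


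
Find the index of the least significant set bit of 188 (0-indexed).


0b10111100. Lowest set bit at position 2

2


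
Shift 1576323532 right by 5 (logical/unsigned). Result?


0b1011101111101001100100111001100 >> 5 = 0b10111011111010011001001110 = 49260110

49260110


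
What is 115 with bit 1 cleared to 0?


115 & ~(1 << 1) = 113

113


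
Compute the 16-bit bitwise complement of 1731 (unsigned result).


~0b11011000011 = 0b1111100100111100 = 63804 (16-bit unsigned)

63804


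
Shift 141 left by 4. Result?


0b10001101 << 4 = 0b100011010000 = 2256

2256


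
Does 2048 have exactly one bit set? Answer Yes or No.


0b100000000000. Only one bit set => Yes

Yes


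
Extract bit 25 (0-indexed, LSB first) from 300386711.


0b10001111001111000100110010111, position 25 = 0

0


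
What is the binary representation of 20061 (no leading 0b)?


20061 = 100111001011101 in binary

100111001011101


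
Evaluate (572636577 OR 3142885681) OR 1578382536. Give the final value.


Step 1: 572636577 | 3142885681 = 3145055665
Step 2: 3145055665 | 1578382536 = 4285906425

4285906425


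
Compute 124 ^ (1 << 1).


124 ^ (1 << 1) = 124 ^ 2 = 126

126


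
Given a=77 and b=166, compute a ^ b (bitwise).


77 ^ 166 = 235

235


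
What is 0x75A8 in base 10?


75A8 hex = 30120 decimal

30120


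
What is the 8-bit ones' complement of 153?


153 ^ 255 = 102

102


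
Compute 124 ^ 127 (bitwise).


0b1111100 ^ 0b1111111 = 0b11 = 3

3


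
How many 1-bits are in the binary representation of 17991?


0b100011001000111 has 7 set bits

7


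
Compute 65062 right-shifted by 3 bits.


0b1111111000100110 >> 3 = 0b1111111000100 = 8132

8132


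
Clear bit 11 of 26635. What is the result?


26635 & ~(1 << 11) = 24587

24587


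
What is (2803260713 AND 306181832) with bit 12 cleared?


Step 1: 2803260713 & 306181832 = 35017736
Step 2: 35017736 & ~(1 << 12) = 35013640

35013640


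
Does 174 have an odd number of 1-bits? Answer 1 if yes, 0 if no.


0b10101110 has 5 ones => parity 1

1


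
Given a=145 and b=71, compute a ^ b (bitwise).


145 ^ 71 = 214

214


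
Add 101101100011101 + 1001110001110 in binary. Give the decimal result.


101101100011101 + 1001110001110 = 110111010101011 = 28331

28331


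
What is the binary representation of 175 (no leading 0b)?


175 = 10101111 in binary

10101111


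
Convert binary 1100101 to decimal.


1100101 in decimal = 101

101


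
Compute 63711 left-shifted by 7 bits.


0b1111100011011111 << 7 = 0b11111000110111110000000 = 8155008

8155008


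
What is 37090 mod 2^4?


37090 & 15 = 2

2


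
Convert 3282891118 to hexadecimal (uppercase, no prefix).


3282891118 = C3ACF16E hex

C3ACF16E


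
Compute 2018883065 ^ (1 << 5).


2018883065 ^ (1 << 5) = 2018883065 ^ 32 = 2018883033

2018883033


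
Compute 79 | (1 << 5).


79 | (1 << 5) = 79 | 32 = 111

111


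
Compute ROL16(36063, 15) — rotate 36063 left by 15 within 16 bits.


Rotate 0b1000110011011111 left by 15 (16-bit) = 0b1100011001101111 = 50799

50799


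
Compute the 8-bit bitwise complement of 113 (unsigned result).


~0b1110001 = 0b10001110 = 142 (8-bit unsigned)

142


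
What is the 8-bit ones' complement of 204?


204 ^ 255 = 51

51


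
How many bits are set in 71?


0b1000111 has 4 set bits

4


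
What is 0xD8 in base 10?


D8 hex = 216 decimal

216


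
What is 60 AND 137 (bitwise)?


0b111100 & 0b10001001 = 0b1000 = 8

8


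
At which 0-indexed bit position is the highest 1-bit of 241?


0b11110001. Highest set bit at position 7

7


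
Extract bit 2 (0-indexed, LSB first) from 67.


0b1000011, position 2 = 0

0


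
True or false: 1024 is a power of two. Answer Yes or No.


0b10000000000. Only one bit set => Yes

Yes


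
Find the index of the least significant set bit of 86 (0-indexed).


0b1010110. Lowest set bit at position 1

1


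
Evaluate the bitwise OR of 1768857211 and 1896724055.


0b1101001011011101001111001111011 | 0b1110001000011011011011001010111 = 0b1111001011011111011111001111111 = 2037366399

2037366399


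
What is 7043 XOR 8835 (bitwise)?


0b1101110000011 ^ 0b10001010000011 = 0b11100100000000 = 14592

14592


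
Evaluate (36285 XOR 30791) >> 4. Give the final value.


Step 1: 36285 ^ 30791 = 62970
Step 2: 62970 >> 4 = 3935

3935


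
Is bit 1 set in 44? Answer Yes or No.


0b101100, bit 1 = 0. No

No


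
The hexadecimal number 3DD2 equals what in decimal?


3DD2 hex = 15826 decimal

15826


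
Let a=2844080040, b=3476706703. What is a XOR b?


2844080040 ^ 3476706703 = 1723818535

1723818535


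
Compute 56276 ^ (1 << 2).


56276 ^ (1 << 2) = 56276 ^ 4 = 56272

56272


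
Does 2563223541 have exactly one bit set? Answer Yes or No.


0b10011000110001111010111111110101. Multiple bits set => No

No


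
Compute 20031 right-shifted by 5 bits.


0b100111000111111 >> 5 = 0b1001110001 = 625

625


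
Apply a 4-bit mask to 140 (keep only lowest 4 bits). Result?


140 & 15 = 12

12


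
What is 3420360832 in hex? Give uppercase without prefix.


3420360832 = CBDE9080 hex

CBDE9080


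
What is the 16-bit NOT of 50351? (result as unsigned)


~0b1100010010101111 = 0b11101101010000 = 15184 (16-bit unsigned)

15184


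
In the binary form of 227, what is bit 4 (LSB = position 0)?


0b11100011, position 4 = 0

0


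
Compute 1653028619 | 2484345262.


0b1100010100001110011011100001011 | 0b10010100000101000001100110101110 = 0b11110110100101110011111110101111 = 4137107375

4137107375


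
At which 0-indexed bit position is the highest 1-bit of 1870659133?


0b1101111011111111111111000111101. Highest set bit at position 30

30


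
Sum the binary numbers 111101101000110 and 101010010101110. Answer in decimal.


111101101000110 + 101010010101110 = 1100111111110100 = 53236

53236


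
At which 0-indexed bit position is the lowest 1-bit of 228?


0b11100100. Lowest set bit at position 2

2


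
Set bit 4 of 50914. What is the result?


50914 | (1 << 4) = 50914 | 16 = 50930

50930


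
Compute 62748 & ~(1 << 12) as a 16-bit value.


62748 & ~(1 << 12) = 58652

58652


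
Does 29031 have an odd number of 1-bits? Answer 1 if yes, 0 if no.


0b111000101100111 has 9 ones => parity 1

1


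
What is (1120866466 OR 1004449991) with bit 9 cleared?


Step 1: 1120866466 | 1004449991 = 2078257383
Step 2: 2078257383 & ~(1 << 9) = 2078257383

2078257383


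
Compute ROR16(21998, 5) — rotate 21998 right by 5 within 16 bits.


Rotate 0b101010111101110 right by 5 (16-bit) = 0b111001010101111 = 29359

29359


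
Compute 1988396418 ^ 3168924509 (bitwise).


0b1110110100001001000010110000010 ^ 0b10111100111000011111001101011101 = 0b11001010011001010111011011011111 = 3395647199

3395647199


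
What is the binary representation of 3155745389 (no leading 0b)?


3155745389 = 10111100000110001101101001101101 in binary

10111100000110001101101001101101


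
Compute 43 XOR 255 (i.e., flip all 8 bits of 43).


43 ^ 255 = 212

212


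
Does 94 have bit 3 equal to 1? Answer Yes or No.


0b1011110, bit 3 = 1. Yes

Yes


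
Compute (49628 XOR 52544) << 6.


Step 1: 49628 ^ 52544 = 3228
Step 2: 3228 << 6 = 206592

206592


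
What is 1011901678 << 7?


0b111100010100000110010011101110 << 7 = 0b1111000101000001100100111011100000000 = 129523414784

129523414784


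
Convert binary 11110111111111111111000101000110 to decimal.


11110111111111111111000101000110 in decimal = 4160745798

4160745798


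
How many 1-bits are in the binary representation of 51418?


0b1100100011011010 has 8 set bits

8


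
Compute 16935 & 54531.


0b100001000100111 & 0b1101010100000011 = 0b100000000000011 = 16387

16387


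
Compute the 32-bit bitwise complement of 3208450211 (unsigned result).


~0b10111111001111010001000010100011 = 0b1000000110000101110111101011100 = 1086517084 (32-bit unsigned)

1086517084


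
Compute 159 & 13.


0b10011111 & 0b1101 = 0b1101 = 13

13


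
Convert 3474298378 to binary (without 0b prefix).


3474298378 = 11001111000101011001011000001010 in binary

11001111000101011001011000001010


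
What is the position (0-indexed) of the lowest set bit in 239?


0b11101111. Lowest set bit at position 0

0


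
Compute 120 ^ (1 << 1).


120 ^ (1 << 1) = 120 ^ 2 = 122

122


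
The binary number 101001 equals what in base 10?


101001 in decimal = 41

41


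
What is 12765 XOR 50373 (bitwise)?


0b11000111011101 ^ 0b1100010011000101 = 0b1111010100011000 = 62744

62744


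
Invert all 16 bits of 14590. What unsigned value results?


14590 ^ 65535 = 50945

50945


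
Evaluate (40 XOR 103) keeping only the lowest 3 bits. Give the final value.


Step 1: 40 ^ 103 = 79
Step 2: 79 & 7 = 7

7


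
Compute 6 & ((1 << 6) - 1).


6 & 63 = 6

6


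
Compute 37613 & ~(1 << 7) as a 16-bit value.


37613 & ~(1 << 7) = 37485

37485


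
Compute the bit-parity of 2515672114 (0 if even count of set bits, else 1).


0b10010101111100100001110000110010 has 15 ones => parity 1

1


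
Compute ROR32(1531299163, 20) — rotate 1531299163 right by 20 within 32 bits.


Rotate 0b1011011010001011100010101011011 right by 20 (32-bit) = 0b1011100010101011011010110110100 = 1549120948

1549120948


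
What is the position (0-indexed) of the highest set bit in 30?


0b11110. Highest set bit at position 4

4


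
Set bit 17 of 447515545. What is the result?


447515545 | (1 << 17) = 447515545 | 131072 = 447646617

447646617


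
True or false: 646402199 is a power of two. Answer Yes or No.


0b100110100001110101000010010111. Multiple bits set => No

No


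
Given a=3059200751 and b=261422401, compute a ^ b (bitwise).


3059200751 ^ 261422401 = 3116584878

3116584878


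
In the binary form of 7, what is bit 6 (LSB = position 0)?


0b111, position 6 = 0

0


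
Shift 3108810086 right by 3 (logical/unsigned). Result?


0b10111001010011001010110101100110 >> 3 = 0b10111001010011001010110101100 = 388601260

388601260


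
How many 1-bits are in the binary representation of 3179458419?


0b10111101100000101010111101110011 has 19 set bits

19


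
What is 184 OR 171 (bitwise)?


0b10111000 | 0b10101011 = 0b10111011 = 187

187


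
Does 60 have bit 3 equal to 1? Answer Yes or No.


0b111100, bit 3 = 1. Yes

Yes


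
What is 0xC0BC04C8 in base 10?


C0BC04C8 hex = 3233547464 decimal

3233547464


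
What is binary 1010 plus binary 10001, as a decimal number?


1010 + 10001 = 11011 = 27

27


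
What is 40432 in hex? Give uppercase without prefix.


40432 = 9DF0 hex

9DF0


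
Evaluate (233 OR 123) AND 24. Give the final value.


Step 1: 233 | 123 = 251
Step 2: 251 & 24 = 24

24


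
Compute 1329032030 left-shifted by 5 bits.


0b1001111001101110110101101011110 << 5 = 0b100111100110111011010110101111000000 = 42529024960

42529024960


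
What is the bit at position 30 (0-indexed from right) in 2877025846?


0b10101011011110111110111000110110, position 30 = 0

0


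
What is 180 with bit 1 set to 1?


180 | (1 << 1) = 180 | 2 = 182

182


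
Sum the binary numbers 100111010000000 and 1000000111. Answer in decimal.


100111010000000 + 1000000111 = 101000010000111 = 20615

20615


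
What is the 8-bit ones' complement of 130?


130 ^ 255 = 125

125


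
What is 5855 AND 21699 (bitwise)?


0b1011011011111 & 0b101010011000011 = 0b1010011000011 = 5315

5315


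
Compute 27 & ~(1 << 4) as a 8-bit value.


27 & ~(1 << 4) = 11

11


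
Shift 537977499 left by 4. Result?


0b100000000100001110001010011011 << 4 = 0b1000000001000011100010100110110000 = 8607639984

8607639984


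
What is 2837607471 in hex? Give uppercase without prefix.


2837607471 = A922742F hex

A922742F


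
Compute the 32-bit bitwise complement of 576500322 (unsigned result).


~0b100010010111001011001001100010 = 0b11011101101000110100110110011101 = 3718466973 (32-bit unsigned)

3718466973


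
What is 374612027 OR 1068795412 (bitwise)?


0b10110010101000010000000111011 | 0b111111101101001000011000010100 = 0b111111111101001010011000111111 = 1072997951

1072997951


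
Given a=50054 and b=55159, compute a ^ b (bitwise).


50054 ^ 55159 = 5361

5361


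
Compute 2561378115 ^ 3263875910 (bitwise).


0b10011000101010111000011101000011 ^ 0b11000010100010101100101101000110 = 0b1011010001000010100110000000101 = 1512131589

1512131589


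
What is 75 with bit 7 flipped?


75 ^ (1 << 7) = 75 ^ 128 = 203

203


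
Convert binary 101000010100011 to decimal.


101000010100011 in decimal = 20643

20643


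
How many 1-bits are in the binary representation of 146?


0b10010010 has 3 set bits

3


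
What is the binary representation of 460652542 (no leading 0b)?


460652542 = 11011011101001111111111111110 in binary

11011011101001111111111111110


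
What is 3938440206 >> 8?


0b11101010101111111101010000001110 >> 8 = 0b111010101011111111010100 = 15384532

15384532


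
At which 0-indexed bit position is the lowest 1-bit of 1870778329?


0b1101111100000011100111111011001. Lowest set bit at position 0

0


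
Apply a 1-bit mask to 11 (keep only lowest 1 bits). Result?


11 & 1 = 1

1


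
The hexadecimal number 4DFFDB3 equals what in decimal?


4DFFDB3 hex = 81788339 decimal

81788339


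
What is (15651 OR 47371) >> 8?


Step 1: 15651 | 47371 = 48427
Step 2: 48427 >> 8 = 189

189


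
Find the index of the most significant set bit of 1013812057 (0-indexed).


0b111100011011011000101101011001. Highest set bit at position 29

29


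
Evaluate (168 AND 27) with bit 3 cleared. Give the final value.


Step 1: 168 & 27 = 8
Step 2: 8 & ~(1 << 3) = 0

0


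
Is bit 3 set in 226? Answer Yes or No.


0b11100010, bit 3 = 0. No

No


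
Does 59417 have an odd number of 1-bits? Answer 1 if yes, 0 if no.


0b1110100000011001 has 7 ones => parity 1

1


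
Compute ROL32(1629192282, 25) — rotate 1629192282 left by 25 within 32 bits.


Rotate 0b1100001000110111000000001011010 left by 25 (32-bit) = 0b10110100110000100011011100000000 = 3032626944

3032626944


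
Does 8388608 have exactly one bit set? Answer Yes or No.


0b100000000000000000000000. Only one bit set => Yes

Yes


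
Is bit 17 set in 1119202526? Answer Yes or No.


0b1000010101101011010110011011110, bit 17 = 0. No

No


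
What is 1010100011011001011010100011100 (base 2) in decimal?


1010100011011001011010100011100 in decimal = 1416410396

1416410396


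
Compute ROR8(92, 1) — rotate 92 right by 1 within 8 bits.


Rotate 0b1011100 right by 1 (8-bit) = 0b101110 = 46

46


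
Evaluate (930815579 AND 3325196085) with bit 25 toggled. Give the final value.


Step 1: 930815579 & 3325196085 = 103945745
Step 2: 103945745 ^ (1 << 25) = 103945745 ^ 33554432 = 70391313

70391313


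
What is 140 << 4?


0b10001100 << 4 = 0b100011000000 = 2240

2240


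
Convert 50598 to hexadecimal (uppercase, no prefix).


50598 = C5A6 hex

C5A6


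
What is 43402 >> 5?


0b1010100110001010 >> 5 = 0b10101001100 = 1356

1356


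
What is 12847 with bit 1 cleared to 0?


12847 & ~(1 << 1) = 12845

12845


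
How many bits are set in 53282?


0b1101000000100010 has 5 set bits

5


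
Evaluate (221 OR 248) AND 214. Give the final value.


Step 1: 221 | 248 = 253
Step 2: 253 & 214 = 212

212


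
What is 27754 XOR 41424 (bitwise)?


0b110110001101010 ^ 0b1010000111010000 = 0b1100110110111010 = 52666

52666


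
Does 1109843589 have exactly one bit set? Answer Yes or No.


0b1000010001001101101111010000101. Multiple bits set => No

No


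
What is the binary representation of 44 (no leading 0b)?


44 = 101100 in binary

101100


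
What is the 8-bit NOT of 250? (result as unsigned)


~0b11111010 = 0b101 = 5 (8-bit unsigned)

5


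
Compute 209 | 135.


0b11010001 | 0b10000111 = 0b11010111 = 215

215


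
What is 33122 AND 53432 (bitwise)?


0b1000000101100010 & 0b1101000010111000 = 0b1000000000100000 = 32800

32800
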